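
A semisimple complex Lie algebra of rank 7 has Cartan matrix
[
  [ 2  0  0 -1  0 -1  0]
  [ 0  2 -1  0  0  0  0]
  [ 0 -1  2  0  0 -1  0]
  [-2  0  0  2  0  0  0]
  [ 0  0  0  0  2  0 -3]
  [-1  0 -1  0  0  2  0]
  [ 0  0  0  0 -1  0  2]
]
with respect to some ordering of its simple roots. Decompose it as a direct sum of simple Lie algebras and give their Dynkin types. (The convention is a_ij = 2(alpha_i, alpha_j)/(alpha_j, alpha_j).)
C_5 (sp(10)) + G_2

The diagram associated to this matrix has two connected components: the simple roots {alpha_1, alpha_2, alpha_3, alpha_4, alpha_6} form a chain of 5 nodes with a double edge at one end; the terminal node there is the unique long simple root (C_5), and {alpha_5, alpha_7} form two nodes joined by a triple edge (G_2). A semisimple Lie algebra decomposes uniquely as the direct sum of simple ideals, one per connected component of its Dynkin diagram, so g ≅ C_5 ⊕ G_2 (dimension 55 + 14 = 69).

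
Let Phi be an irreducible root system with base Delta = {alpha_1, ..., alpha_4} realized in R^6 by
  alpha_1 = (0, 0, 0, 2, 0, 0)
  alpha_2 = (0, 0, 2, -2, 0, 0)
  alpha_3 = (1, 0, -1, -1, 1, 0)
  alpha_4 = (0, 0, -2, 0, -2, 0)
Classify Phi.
F4

Compute the Cartan integers a_ij = 2(alpha_i, alpha_j)/(alpha_j, alpha_j); the resulting 4x4 Cartan matrix is
[[2, -1, -1, 0], [-2, 2, 0, -1], [-1, 0, 2, 0], [0, -1, 0, 2]].
The roots have two lengths (squared-length ratio 2:1); the short ones are alpha_{1,3}. The associated Dynkin diagram is a chain of 4 nodes with a double edge between the middle two (F_4), so the type is F_4.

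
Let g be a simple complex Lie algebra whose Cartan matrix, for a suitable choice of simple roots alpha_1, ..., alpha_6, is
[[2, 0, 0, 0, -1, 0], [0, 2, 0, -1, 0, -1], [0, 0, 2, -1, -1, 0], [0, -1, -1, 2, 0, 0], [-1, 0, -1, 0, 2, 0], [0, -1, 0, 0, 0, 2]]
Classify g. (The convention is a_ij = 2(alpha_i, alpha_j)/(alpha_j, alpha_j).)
The matrix has rank 6 with 2's on the diagonal. Reading the off-diagonal entries as Dynkin edges (a single edge where a_ij = a_ji = -1; a double or triple edge where a_ij * a_ji = 2 or 3), the diagram is a chain of 6 nodes with single edges (A_6). One simple-root ordering that puts it in standard form is (alpha_1, alpha_5, alpha_3, alpha_4, alpha_2, alpha_6). So the algebra is type A_6, i.e. sl(7).

A_6 (sl(7))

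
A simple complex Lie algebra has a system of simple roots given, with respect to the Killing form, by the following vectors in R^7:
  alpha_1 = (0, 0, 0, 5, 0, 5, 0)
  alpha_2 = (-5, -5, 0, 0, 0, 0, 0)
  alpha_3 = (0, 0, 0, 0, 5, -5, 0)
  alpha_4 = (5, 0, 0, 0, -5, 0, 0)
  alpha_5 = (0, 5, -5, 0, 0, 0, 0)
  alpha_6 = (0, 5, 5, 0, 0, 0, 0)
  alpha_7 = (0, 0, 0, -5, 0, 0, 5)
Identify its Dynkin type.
Compute the Cartan integers a_ij = 2(alpha_i, alpha_j)/(alpha_j, alpha_j); the resulting 7x7 Cartan matrix is
[[2, 0, -1, 0, 0, 0, -1], [0, 2, 0, -1, -1, -1, 0], [-1, 0, 2, -1, 0, 0, 0], [0, -1, -1, 2, 0, 0, 0], [0, -1, 0, 0, 2, 0, 0], [0, -1, 0, 0, 0, 2, 0], [-1, 0, 0, 0, 0, 0, 2]].
All simple roots have the same length, so the diagram is simply laced. The associated Dynkin diagram is a chain of 5 nodes with a fork of two nodes at one end (D_7), so the type is D_7 (the algebra so(14)).

type D_7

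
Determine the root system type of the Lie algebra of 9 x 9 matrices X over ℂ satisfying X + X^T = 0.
B_4 (so(9))

This is so(9) with 9 odd, which has dimension 9(9-1)/2 = 36 and rank (9-1)/2 = 4. In the classification of classical Lie algebras, the orthogonal algebra so(2n+1) in an odd number of variables has type B_n; here n = 4, so the Dynkin diagram is a chain of 4 nodes with a double edge at one end; the terminal node there is the unique short simple root (B_4). Hence the type is B_4.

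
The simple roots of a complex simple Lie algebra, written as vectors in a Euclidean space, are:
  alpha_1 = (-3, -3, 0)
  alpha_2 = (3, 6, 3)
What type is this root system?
G_2

Compute the Cartan integers a_ij = 2(alpha_i, alpha_j)/(alpha_j, alpha_j); the resulting 2x2 Cartan matrix is
[[2, -1], [-3, 2]].
The roots have two lengths (squared-length ratio 3:1); the short ones are alpha_{1}. The associated Dynkin diagram is two nodes joined by a triple edge (G_2), so the type is G_2.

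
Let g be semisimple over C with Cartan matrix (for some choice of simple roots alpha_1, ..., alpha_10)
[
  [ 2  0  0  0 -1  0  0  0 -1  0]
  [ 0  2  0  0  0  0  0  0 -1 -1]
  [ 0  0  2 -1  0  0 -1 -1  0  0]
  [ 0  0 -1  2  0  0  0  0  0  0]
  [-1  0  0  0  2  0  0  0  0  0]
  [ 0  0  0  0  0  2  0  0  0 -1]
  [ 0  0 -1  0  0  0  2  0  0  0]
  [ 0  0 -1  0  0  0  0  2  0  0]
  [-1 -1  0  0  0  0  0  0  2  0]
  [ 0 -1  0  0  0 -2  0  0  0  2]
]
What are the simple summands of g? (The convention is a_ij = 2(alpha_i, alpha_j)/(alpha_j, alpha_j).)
B_6 (so(13)) ⊕ D_4 (so(8))

The diagram associated to this matrix has two connected components: the simple roots {alpha_1, alpha_2, alpha_5, alpha_6, alpha_9, alpha_10} form a chain of 6 nodes with a double edge at one end; the terminal node there is the unique short simple root (B_6), and {alpha_3, alpha_4, alpha_7, alpha_8} form a chain of 2 nodes with a fork of two nodes at one end (D_4). A semisimple Lie algebra decomposes uniquely as the direct sum of simple ideals, one per connected component of its Dynkin diagram, so g ≅ B_6 ⊕ D_4 (dimension 78 + 28 = 106).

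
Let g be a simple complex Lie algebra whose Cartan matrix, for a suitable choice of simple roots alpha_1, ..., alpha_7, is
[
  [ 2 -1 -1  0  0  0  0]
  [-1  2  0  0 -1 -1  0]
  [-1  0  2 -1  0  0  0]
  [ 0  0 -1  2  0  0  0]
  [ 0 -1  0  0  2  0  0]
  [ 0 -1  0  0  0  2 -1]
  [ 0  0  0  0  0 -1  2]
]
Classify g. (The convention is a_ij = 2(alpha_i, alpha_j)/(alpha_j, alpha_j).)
E7

The matrix has rank 7 with 2's on the diagonal. Reading the off-diagonal entries as Dynkin edges (a single edge where a_ij = a_ji = -1; a double or triple edge where a_ij * a_ji = 2 or 3), the diagram is a chain of 6 nodes with one extra node attached to the third node from one end (E_7). One simple-root ordering that puts it in standard form is (alpha_7, alpha_5, alpha_6, alpha_2, alpha_1, alpha_3, alpha_4). So the algebra is type E_7.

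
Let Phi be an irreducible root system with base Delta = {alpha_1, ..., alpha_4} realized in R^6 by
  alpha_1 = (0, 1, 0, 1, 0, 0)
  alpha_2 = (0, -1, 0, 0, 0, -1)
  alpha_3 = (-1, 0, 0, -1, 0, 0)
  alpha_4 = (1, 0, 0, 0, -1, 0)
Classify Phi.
A_4 (sl(5))

Compute the Cartan integers a_ij = 2(alpha_i, alpha_j)/(alpha_j, alpha_j); the resulting 4x4 Cartan matrix is
[[2, -1, -1, 0], [-1, 2, 0, 0], [-1, 0, 2, -1], [0, 0, -1, 2]].
All simple roots have the same length, so the diagram is simply laced. The associated Dynkin diagram is a chain of 4 nodes with single edges (A_4), so the type is A_4 (the algebra sl(5)).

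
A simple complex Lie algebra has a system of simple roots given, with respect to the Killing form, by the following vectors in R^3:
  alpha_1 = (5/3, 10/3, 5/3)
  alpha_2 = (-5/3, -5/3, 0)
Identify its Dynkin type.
Compute the Cartan integers a_ij = 2(alpha_i, alpha_j)/(alpha_j, alpha_j); the resulting 2x2 Cartan matrix is
[[2, -3], [-1, 2]].
The roots have two lengths (squared-length ratio 3:1); the short ones are alpha_{2}. The associated Dynkin diagram is two nodes joined by a triple edge (G_2), so the type is G_2.

G2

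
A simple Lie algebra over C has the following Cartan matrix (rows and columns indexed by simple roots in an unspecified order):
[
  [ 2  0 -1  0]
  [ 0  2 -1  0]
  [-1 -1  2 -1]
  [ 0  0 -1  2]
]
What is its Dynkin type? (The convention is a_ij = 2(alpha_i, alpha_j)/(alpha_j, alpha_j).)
D_4 (so(8))

The matrix has rank 4 with 2's on the diagonal. Reading the off-diagonal entries as Dynkin edges (a single edge where a_ij = a_ji = -1; a double or triple edge where a_ij * a_ji = 2 or 3), the diagram is a chain of 2 nodes with a fork of two nodes at one end (D_4). One simple-root ordering that puts it in standard form is (alpha_1, alpha_3, alpha_4, alpha_2). So the algebra is type D_4, i.e. so(8).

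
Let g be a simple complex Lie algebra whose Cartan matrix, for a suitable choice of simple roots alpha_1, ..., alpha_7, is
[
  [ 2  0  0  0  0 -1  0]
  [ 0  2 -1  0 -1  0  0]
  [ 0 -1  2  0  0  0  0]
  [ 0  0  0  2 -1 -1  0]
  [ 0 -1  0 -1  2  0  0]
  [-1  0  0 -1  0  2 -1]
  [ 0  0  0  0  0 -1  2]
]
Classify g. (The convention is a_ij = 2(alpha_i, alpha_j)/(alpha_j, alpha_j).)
The matrix has rank 7 with 2's on the diagonal. Reading the off-diagonal entries as Dynkin edges (a single edge where a_ij = a_ji = -1; a double or triple edge where a_ij * a_ji = 2 or 3), the diagram is a chain of 5 nodes with a fork of two nodes at one end (D_7). One simple-root ordering that puts it in standard form is (alpha_3, alpha_2, alpha_5, alpha_4, alpha_6, alpha_7, alpha_1). So the algebra is type D_7, i.e. so(14).

D_7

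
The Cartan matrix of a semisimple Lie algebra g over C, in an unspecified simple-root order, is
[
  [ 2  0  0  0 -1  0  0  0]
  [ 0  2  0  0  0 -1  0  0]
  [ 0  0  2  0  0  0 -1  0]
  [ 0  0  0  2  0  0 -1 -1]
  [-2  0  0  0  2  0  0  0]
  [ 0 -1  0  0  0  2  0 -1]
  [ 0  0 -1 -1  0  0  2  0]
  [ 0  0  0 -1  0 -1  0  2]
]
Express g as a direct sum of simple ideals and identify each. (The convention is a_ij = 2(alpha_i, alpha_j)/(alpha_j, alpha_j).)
A_6 ⊕ B_2

The diagram associated to this matrix has two connected components: the simple roots {alpha_2, alpha_3, alpha_4, alpha_6, alpha_7, alpha_8} form a chain of 6 nodes with single edges (A_6), and {alpha_1, alpha_5} form a chain of 2 nodes with a double edge at one end; the terminal node there is the unique short simple root (B_2). A semisimple Lie algebra decomposes uniquely as the direct sum of simple ideals, one per connected component of its Dynkin diagram, so g ≅ A_6 ⊕ B_2 (dimension 48 + 10 = 58).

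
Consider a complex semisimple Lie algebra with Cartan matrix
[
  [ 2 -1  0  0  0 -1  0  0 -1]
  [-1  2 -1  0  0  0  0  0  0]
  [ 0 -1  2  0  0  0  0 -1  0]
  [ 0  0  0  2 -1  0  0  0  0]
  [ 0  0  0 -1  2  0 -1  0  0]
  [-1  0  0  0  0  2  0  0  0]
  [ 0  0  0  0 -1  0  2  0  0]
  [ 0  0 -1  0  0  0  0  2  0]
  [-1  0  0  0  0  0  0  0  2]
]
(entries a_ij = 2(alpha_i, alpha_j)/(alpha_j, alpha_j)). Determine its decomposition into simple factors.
The diagram associated to this matrix has two connected components: the simple roots {alpha_4, alpha_5, alpha_7} form a chain of 3 nodes with single edges (A_3), and {alpha_1, alpha_2, alpha_3, alpha_6, alpha_8, alpha_9} form a chain of 4 nodes with a fork of two nodes at one end (D_6). A semisimple Lie algebra decomposes uniquely as the direct sum of simple ideals, one per connected component of its Dynkin diagram, so g ≅ A_3 ⊕ D_6 (dimension 15 + 66 = 81).

type A_3 + type D_6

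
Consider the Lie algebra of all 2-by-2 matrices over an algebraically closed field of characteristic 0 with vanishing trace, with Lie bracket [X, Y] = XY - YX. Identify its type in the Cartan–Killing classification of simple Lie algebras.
A1

This is sl(2), which has dimension 2^2 - 1 = 3 and rank 2 - 1 = 1 (a Cartan subalgebra is the diagonal traceless matrices). In the classification of classical Lie algebras, the special linear algebra sl(n+1) has type A_n; here n = 1, so the Dynkin diagram is a chain of 1 nodes with single edges (A_1). Hence the type is A_1.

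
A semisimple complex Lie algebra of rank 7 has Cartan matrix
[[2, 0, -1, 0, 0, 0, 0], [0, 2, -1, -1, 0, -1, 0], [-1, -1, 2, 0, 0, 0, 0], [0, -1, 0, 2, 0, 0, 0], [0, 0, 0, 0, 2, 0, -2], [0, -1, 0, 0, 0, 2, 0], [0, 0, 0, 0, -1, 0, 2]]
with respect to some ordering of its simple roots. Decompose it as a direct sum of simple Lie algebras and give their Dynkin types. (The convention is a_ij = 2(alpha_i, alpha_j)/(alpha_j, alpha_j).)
B2 + D5

The diagram associated to this matrix has two connected components: the simple roots {alpha_5, alpha_7} form a chain of 2 nodes with a double edge at one end; the terminal node there is the unique short simple root (B_2), and {alpha_1, alpha_2, alpha_3, alpha_4, alpha_6} form a chain of 3 nodes with a fork of two nodes at one end (D_5). A semisimple Lie algebra decomposes uniquely as the direct sum of simple ideals, one per connected component of its Dynkin diagram, so g ≅ B_2 ⊕ D_5 (dimension 10 + 45 = 55).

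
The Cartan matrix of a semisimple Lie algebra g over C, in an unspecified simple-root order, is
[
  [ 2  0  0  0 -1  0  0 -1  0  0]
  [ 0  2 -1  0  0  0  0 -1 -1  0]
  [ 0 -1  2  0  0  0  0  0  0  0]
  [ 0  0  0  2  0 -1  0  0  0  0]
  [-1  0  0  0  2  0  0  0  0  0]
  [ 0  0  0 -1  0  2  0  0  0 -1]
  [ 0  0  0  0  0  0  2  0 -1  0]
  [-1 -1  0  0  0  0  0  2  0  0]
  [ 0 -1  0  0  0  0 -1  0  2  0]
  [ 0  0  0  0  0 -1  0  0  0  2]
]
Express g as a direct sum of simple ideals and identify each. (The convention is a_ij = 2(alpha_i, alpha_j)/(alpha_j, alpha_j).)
The diagram associated to this matrix has two connected components: the simple roots {alpha_4, alpha_6, alpha_10} form a chain of 3 nodes with single edges (A_3), and {alpha_1, alpha_2, alpha_3, alpha_5, alpha_7, alpha_8, alpha_9} form a chain of 6 nodes with one extra node attached to the third node from one end (E_7). A semisimple Lie algebra decomposes uniquely as the direct sum of simple ideals, one per connected component of its Dynkin diagram, so g ≅ A_3 ⊕ E_7 (dimension 15 + 133 = 148).

A3 ⊕ E7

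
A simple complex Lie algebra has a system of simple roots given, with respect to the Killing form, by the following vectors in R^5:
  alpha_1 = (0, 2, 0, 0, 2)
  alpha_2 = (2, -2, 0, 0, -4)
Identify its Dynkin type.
Compute the Cartan integers a_ij = 2(alpha_i, alpha_j)/(alpha_j, alpha_j); the resulting 2x2 Cartan matrix is
[[2, -1], [-3, 2]].
The roots have two lengths (squared-length ratio 3:1); the short ones are alpha_{1}. The associated Dynkin diagram is two nodes joined by a triple edge (G_2), so the type is G_2.

G2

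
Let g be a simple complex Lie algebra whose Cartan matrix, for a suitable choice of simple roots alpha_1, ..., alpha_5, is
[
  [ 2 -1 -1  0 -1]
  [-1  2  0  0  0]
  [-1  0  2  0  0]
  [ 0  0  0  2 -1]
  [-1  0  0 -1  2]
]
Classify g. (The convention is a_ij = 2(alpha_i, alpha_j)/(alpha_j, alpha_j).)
D5

The matrix has rank 5 with 2's on the diagonal. Reading the off-diagonal entries as Dynkin edges (a single edge where a_ij = a_ji = -1; a double or triple edge where a_ij * a_ji = 2 or 3), the diagram is a chain of 3 nodes with a fork of two nodes at one end (D_5). One simple-root ordering that puts it in standard form is (alpha_4, alpha_5, alpha_1, alpha_3, alpha_2). So the algebra is type D_5, i.e. so(10).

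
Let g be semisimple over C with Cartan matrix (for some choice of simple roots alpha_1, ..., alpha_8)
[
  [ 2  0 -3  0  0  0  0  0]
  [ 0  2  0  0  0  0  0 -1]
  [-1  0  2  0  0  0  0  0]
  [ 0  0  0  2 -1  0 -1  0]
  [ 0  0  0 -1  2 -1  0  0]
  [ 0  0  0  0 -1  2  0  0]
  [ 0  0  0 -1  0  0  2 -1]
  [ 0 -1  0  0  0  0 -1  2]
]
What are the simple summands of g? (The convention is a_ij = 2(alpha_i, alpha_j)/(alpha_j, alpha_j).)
The diagram associated to this matrix has two connected components: the simple roots {alpha_2, alpha_4, alpha_5, alpha_6, alpha_7, alpha_8} form a chain of 6 nodes with single edges (A_6), and {alpha_1, alpha_3} form two nodes joined by a triple edge (G_2). A semisimple Lie algebra decomposes uniquely as the direct sum of simple ideals, one per connected component of its Dynkin diagram, so g ≅ A_6 ⊕ G_2 (dimension 48 + 14 = 62).

type A_6 ⊕ type G_2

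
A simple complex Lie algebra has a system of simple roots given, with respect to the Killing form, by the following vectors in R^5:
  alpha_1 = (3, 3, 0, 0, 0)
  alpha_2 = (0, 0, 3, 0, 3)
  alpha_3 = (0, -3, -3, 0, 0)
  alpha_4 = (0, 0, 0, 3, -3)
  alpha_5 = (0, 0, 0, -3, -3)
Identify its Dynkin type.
D_5

Compute the Cartan integers a_ij = 2(alpha_i, alpha_j)/(alpha_j, alpha_j); the resulting 5x5 Cartan matrix is
[[2, 0, -1, 0, 0], [0, 2, -1, -1, -1], [-1, -1, 2, 0, 0], [0, -1, 0, 2, 0], [0, -1, 0, 0, 2]].
All simple roots have the same length, so the diagram is simply laced. The associated Dynkin diagram is a chain of 3 nodes with a fork of two nodes at one end (D_5), so the type is D_5 (the algebra so(10)).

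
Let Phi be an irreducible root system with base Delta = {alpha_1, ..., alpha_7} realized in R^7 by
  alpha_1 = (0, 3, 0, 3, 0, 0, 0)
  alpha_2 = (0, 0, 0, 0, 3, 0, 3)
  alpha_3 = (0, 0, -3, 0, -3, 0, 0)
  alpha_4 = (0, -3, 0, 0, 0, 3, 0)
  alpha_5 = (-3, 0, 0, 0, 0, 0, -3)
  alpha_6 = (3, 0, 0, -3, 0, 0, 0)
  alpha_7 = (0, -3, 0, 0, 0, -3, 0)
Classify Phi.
Compute the Cartan integers a_ij = 2(alpha_i, alpha_j)/(alpha_j, alpha_j); the resulting 7x7 Cartan matrix is
[[2, 0, 0, -1, 0, -1, -1], [0, 2, -1, 0, -1, 0, 0], [0, -1, 2, 0, 0, 0, 0], [-1, 0, 0, 2, 0, 0, 0], [0, -1, 0, 0, 2, -1, 0], [-1, 0, 0, 0, -1, 2, 0], [-1, 0, 0, 0, 0, 0, 2]].
All simple roots have the same length, so the diagram is simply laced. The associated Dynkin diagram is a chain of 5 nodes with a fork of two nodes at one end (D_7), so the type is D_7 (the algebra so(14)).

D7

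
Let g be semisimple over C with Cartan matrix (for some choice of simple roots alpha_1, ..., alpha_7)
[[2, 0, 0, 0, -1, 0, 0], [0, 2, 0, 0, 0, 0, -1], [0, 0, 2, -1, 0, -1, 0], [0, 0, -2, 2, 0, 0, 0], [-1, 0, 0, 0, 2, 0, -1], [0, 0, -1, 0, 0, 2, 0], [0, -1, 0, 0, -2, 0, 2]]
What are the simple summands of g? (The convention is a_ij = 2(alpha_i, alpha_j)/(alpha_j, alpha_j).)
The diagram associated to this matrix has two connected components: the simple roots {alpha_3, alpha_4, alpha_6} form a chain of 3 nodes with a double edge at one end; the terminal node there is the unique long simple root (C_3), and {alpha_1, alpha_2, alpha_5, alpha_7} form a chain of 4 nodes with a double edge between the middle two (F_4). A semisimple Lie algebra decomposes uniquely as the direct sum of simple ideals, one per connected component of its Dynkin diagram, so g ≅ C_3 ⊕ F_4 (dimension 21 + 52 = 73).

C_3 (sp(6)) + F_4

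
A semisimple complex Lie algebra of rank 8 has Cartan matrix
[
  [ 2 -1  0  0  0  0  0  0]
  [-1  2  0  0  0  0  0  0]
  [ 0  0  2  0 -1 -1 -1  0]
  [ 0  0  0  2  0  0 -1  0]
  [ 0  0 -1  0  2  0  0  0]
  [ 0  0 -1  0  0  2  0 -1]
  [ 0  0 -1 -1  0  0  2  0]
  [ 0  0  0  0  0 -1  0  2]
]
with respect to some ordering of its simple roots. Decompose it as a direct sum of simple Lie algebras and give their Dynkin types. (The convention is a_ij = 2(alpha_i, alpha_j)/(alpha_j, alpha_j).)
The diagram associated to this matrix has two connected components: the simple roots {alpha_1, alpha_2} form a chain of 2 nodes with single edges (A_2), and {alpha_3, alpha_4, alpha_5, alpha_6, alpha_7, alpha_8} form a chain of 5 nodes with one extra node attached to the third node from one end (E_6). A semisimple Lie algebra decomposes uniquely as the direct sum of simple ideals, one per connected component of its Dynkin diagram, so g ≅ A_2 ⊕ E_6 (dimension 8 + 78 = 86).

A_2 (sl(3)) ⊕ E_6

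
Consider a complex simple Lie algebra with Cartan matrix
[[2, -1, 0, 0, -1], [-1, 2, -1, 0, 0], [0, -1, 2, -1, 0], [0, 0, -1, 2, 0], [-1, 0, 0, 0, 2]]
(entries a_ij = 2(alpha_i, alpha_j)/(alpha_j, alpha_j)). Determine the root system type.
A_5 (sl(6))

The matrix has rank 5 with 2's on the diagonal. Reading the off-diagonal entries as Dynkin edges (a single edge where a_ij = a_ji = -1; a double or triple edge where a_ij * a_ji = 2 or 3), the diagram is a chain of 5 nodes with single edges (A_5). One simple-root ordering that puts it in standard form is (alpha_4, alpha_3, alpha_2, alpha_1, alpha_5). So the algebra is type A_5, i.e. sl(6).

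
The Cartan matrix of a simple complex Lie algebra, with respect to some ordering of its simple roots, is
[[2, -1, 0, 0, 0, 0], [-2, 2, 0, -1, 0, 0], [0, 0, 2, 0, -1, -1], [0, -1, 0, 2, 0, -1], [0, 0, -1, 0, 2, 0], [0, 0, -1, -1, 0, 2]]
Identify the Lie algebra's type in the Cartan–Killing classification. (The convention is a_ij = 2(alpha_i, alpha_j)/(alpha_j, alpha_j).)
The matrix has rank 6 with 2's on the diagonal. Reading the off-diagonal entries as Dynkin edges (a single edge where a_ij = a_ji = -1; a double or triple edge where a_ij * a_ji = 2 or 3), the diagram is a chain of 6 nodes with a double edge at one end; the terminal node there is the unique short simple root (B_6). One simple-root ordering that puts it in standard form is (alpha_5, alpha_3, alpha_6, alpha_4, alpha_2, alpha_1). So the algebra is type B_6, i.e. so(13).

B_6 (so(13))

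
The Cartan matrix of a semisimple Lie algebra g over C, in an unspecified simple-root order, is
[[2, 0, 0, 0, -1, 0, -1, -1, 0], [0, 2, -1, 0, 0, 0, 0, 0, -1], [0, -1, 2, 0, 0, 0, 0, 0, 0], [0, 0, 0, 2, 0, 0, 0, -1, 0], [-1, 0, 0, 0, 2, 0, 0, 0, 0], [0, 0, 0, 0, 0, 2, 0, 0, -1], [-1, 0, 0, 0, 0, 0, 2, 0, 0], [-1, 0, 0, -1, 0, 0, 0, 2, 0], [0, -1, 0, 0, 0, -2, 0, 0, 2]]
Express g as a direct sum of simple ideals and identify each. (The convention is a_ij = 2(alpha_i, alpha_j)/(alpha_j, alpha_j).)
B_4 (so(9)) + D_5 (so(10))

The diagram associated to this matrix has two connected components: the simple roots {alpha_2, alpha_3, alpha_6, alpha_9} form a chain of 4 nodes with a double edge at one end; the terminal node there is the unique short simple root (B_4), and {alpha_1, alpha_4, alpha_5, alpha_7, alpha_8} form a chain of 3 nodes with a fork of two nodes at one end (D_5). A semisimple Lie algebra decomposes uniquely as the direct sum of simple ideals, one per connected component of its Dynkin diagram, so g ≅ B_4 ⊕ D_5 (dimension 36 + 45 = 81).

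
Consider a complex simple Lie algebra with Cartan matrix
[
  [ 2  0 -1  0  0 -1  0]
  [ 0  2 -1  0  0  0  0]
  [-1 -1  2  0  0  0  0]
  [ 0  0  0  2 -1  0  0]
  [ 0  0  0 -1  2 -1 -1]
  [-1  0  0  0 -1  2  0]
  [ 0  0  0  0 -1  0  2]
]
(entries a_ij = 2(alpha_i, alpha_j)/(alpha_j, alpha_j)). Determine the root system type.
The matrix has rank 7 with 2's on the diagonal. Reading the off-diagonal entries as Dynkin edges (a single edge where a_ij = a_ji = -1; a double or triple edge where a_ij * a_ji = 2 or 3), the diagram is a chain of 5 nodes with a fork of two nodes at one end (D_7). One simple-root ordering that puts it in standard form is (alpha_2, alpha_3, alpha_1, alpha_6, alpha_5, alpha_7, alpha_4). So the algebra is type D_7, i.e. so(14).

D_7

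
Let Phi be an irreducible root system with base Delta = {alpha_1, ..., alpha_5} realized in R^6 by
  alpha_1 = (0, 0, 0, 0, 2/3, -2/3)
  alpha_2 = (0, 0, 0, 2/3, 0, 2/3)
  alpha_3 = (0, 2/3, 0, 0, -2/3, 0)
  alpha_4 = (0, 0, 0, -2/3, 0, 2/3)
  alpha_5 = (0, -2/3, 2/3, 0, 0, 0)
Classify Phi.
Compute the Cartan integers a_ij = 2(alpha_i, alpha_j)/(alpha_j, alpha_j); the resulting 5x5 Cartan matrix is
[[2, -1, -1, -1, 0], [-1, 2, 0, 0, 0], [-1, 0, 2, 0, -1], [-1, 0, 0, 2, 0], [0, 0, -1, 0, 2]].
All simple roots have the same length, so the diagram is simply laced. The associated Dynkin diagram is a chain of 3 nodes with a fork of two nodes at one end (D_5), so the type is D_5 (the algebra so(10)).

type D_5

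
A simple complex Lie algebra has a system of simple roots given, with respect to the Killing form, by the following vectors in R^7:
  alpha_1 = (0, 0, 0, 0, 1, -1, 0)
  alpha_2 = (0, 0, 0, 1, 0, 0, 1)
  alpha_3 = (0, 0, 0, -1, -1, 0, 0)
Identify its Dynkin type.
A3

Compute the Cartan integers a_ij = 2(alpha_i, alpha_j)/(alpha_j, alpha_j); the resulting 3x3 Cartan matrix is
[[2, 0, -1], [0, 2, -1], [-1, -1, 2]].
All simple roots have the same length, so the diagram is simply laced. The associated Dynkin diagram is a chain of 3 nodes with single edges (A_3), so the type is A_3 (the algebra sl(4)).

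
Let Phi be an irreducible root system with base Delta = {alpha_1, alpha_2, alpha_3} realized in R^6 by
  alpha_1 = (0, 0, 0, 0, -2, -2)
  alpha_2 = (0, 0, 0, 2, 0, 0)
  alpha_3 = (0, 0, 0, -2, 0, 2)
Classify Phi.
B_3 (so(7))

Compute the Cartan integers a_ij = 2(alpha_i, alpha_j)/(alpha_j, alpha_j); the resulting 3x3 Cartan matrix is
[[2, 0, -1], [0, 2, -1], [-1, -2, 2]].
The roots have two lengths (squared-length ratio 2:1); the short ones are alpha_{2}. The associated Dynkin diagram is a chain of 3 nodes with a double edge at one end; the terminal node there is the unique short simple root (B_3), so the type is B_3 (the algebra so(7)).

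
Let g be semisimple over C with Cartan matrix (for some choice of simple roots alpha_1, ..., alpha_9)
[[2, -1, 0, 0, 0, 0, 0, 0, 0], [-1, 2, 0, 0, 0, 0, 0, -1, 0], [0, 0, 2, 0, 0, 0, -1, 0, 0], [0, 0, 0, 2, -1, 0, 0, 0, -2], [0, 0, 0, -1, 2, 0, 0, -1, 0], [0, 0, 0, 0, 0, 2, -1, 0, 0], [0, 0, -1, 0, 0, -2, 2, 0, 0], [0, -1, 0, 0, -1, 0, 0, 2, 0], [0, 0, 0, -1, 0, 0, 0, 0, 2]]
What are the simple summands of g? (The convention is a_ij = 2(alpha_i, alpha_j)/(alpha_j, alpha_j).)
B3 + B6

The diagram associated to this matrix has two connected components: the simple roots {alpha_3, alpha_6, alpha_7} form a chain of 3 nodes with a double edge at one end; the terminal node there is the unique short simple root (B_3), and {alpha_1, alpha_2, alpha_4, alpha_5, alpha_8, alpha_9} form a chain of 6 nodes with a double edge at one end; the terminal node there is the unique short simple root (B_6). A semisimple Lie algebra decomposes uniquely as the direct sum of simple ideals, one per connected component of its Dynkin diagram, so g ≅ B_3 ⊕ B_6 (dimension 21 + 78 = 99).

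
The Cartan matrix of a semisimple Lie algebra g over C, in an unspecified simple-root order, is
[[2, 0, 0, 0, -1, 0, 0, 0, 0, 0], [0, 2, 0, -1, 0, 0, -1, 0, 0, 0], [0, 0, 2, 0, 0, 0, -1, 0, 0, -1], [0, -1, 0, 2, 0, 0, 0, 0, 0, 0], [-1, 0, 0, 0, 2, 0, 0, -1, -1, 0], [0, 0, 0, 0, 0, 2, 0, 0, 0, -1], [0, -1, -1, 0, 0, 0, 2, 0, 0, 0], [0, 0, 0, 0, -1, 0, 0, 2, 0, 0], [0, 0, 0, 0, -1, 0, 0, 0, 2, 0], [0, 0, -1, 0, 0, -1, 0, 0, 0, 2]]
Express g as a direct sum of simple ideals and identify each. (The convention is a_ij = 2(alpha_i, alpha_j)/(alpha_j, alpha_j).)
The diagram associated to this matrix has two connected components: the simple roots {alpha_2, alpha_3, alpha_4, alpha_6, alpha_7, alpha_10} form a chain of 6 nodes with single edges (A_6), and {alpha_1, alpha_5, alpha_8, alpha_9} form a chain of 2 nodes with a fork of two nodes at one end (D_4). A semisimple Lie algebra decomposes uniquely as the direct sum of simple ideals, one per connected component of its Dynkin diagram, so g ≅ A_6 ⊕ D_4 (dimension 48 + 28 = 76).

type A_6 + type D_4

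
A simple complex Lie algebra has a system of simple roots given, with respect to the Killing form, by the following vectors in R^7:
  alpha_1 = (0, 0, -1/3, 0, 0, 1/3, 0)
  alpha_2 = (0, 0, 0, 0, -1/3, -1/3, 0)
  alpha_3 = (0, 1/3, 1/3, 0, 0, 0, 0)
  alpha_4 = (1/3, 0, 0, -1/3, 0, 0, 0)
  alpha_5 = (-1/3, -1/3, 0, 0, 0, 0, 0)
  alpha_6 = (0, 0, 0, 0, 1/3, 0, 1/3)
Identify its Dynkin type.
Compute the Cartan integers a_ij = 2(alpha_i, alpha_j)/(alpha_j, alpha_j); the resulting 6x6 Cartan matrix is
[[2, -1, -1, 0, 0, 0], [-1, 2, 0, 0, 0, -1], [-1, 0, 2, 0, -1, 0], [0, 0, 0, 2, -1, 0], [0, 0, -1, -1, 2, 0], [0, -1, 0, 0, 0, 2]].
All simple roots have the same length, so the diagram is simply laced. The associated Dynkin diagram is a chain of 6 nodes with single edges (A_6), so the type is A_6 (the algebra sl(7)).

A6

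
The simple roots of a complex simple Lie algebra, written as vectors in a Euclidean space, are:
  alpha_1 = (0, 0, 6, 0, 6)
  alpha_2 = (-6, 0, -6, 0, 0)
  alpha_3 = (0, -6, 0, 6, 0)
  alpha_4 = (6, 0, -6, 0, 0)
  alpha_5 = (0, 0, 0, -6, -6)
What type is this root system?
D_5 (so(10))

Compute the Cartan integers a_ij = 2(alpha_i, alpha_j)/(alpha_j, alpha_j); the resulting 5x5 Cartan matrix is
[[2, -1, 0, -1, -1], [-1, 2, 0, 0, 0], [0, 0, 2, 0, -1], [-1, 0, 0, 2, 0], [-1, 0, -1, 0, 2]].
All simple roots have the same length, so the diagram is simply laced. The associated Dynkin diagram is a chain of 3 nodes with a fork of two nodes at one end (D_5), so the type is D_5 (the algebra so(10)).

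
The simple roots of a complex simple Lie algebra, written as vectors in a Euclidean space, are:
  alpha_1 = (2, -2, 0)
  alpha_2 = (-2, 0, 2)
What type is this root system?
Compute the Cartan integers a_ij = 2(alpha_i, alpha_j)/(alpha_j, alpha_j); the resulting 2x2 Cartan matrix is
[[2, -1], [-1, 2]].
All simple roots have the same length, so the diagram is simply laced. The associated Dynkin diagram is a chain of 2 nodes with single edges (A_2), so the type is A_2 (the algebra sl(3)).

A_2 (sl(3))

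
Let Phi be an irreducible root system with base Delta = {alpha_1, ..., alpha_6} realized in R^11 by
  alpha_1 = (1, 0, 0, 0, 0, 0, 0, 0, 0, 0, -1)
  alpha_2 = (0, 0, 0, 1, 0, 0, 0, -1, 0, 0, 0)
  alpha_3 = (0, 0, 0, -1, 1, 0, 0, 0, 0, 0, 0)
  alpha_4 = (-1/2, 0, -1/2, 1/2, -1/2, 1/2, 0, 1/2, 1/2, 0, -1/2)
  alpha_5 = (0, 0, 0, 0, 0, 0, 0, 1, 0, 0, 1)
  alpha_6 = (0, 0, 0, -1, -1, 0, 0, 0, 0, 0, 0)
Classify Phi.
Compute the Cartan integers a_ij = 2(alpha_i, alpha_j)/(alpha_j, alpha_j); the resulting 6x6 Cartan matrix is
[[2, 0, 0, 0, -1, 0], [0, 2, -1, 0, -1, -1], [0, -1, 2, -1, 0, 0], [0, 0, -1, 2, 0, 0], [-1, -1, 0, 0, 2, 0], [0, -1, 0, 0, 0, 2]].
All simple roots have the same length, so the diagram is simply laced. The associated Dynkin diagram is a chain of 5 nodes with one extra node attached to the third node from one end (E_6), so the type is E_6.

E_6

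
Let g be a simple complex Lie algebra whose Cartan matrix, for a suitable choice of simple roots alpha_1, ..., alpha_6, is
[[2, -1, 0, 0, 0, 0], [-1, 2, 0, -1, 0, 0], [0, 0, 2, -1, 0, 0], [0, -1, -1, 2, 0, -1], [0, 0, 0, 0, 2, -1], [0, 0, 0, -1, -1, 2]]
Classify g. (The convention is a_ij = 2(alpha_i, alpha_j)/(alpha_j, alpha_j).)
The matrix has rank 6 with 2's on the diagonal. Reading the off-diagonal entries as Dynkin edges (a single edge where a_ij = a_ji = -1; a double or triple edge where a_ij * a_ji = 2 or 3), the diagram is a chain of 5 nodes with one extra node attached to the third node from one end (E_6). One simple-root ordering that puts it in standard form is (alpha_5, alpha_3, alpha_6, alpha_4, alpha_2, alpha_1). So the algebra is type E_6.

E_6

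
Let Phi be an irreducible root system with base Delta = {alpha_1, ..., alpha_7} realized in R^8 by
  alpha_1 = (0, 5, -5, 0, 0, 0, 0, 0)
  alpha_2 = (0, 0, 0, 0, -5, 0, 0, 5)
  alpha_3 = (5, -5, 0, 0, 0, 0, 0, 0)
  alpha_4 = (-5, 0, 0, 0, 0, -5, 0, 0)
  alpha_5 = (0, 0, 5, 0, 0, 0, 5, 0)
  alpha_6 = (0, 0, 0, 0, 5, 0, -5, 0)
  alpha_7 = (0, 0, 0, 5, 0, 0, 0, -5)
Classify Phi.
Compute the Cartan integers a_ij = 2(alpha_i, alpha_j)/(alpha_j, alpha_j); the resulting 7x7 Cartan matrix is
[[2, 0, -1, 0, -1, 0, 0], [0, 2, 0, 0, 0, -1, -1], [-1, 0, 2, -1, 0, 0, 0], [0, 0, -1, 2, 0, 0, 0], [-1, 0, 0, 0, 2, -1, 0], [0, -1, 0, 0, -1, 2, 0], [0, -1, 0, 0, 0, 0, 2]].
All simple roots have the same length, so the diagram is simply laced. The associated Dynkin diagram is a chain of 7 nodes with single edges (A_7), so the type is A_7 (the algebra sl(8)).

A7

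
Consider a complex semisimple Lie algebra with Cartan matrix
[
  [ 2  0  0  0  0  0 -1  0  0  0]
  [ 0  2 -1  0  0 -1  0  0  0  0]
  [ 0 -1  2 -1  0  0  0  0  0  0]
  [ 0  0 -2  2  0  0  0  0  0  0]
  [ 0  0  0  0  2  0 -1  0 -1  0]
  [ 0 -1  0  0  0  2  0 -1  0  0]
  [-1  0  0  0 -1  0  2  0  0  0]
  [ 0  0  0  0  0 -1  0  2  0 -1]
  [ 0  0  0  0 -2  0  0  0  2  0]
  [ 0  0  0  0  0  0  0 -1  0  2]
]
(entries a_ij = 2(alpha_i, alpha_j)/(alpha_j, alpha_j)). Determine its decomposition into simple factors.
C_4 + C_6

The diagram associated to this matrix has two connected components: the simple roots {alpha_1, alpha_5, alpha_7, alpha_9} form a chain of 4 nodes with a double edge at one end; the terminal node there is the unique long simple root (C_4), and {alpha_2, alpha_3, alpha_4, alpha_6, alpha_8, alpha_10} form a chain of 6 nodes with a double edge at one end; the terminal node there is the unique long simple root (C_6). A semisimple Lie algebra decomposes uniquely as the direct sum of simple ideals, one per connected component of its Dynkin diagram, so g ≅ C_4 ⊕ C_6 (dimension 36 + 78 = 114).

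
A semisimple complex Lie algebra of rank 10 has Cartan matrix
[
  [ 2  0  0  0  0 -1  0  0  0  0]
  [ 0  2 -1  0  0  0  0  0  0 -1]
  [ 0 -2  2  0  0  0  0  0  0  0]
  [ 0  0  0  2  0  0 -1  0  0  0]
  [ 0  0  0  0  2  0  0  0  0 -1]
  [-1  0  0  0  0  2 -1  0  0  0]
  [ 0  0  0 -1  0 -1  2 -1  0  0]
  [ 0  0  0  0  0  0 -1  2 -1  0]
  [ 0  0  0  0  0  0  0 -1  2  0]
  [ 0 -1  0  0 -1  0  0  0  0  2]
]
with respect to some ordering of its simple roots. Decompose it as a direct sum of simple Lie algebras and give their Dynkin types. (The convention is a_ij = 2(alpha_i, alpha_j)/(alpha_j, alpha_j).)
C_4 (sp(8)) + E_6

The diagram associated to this matrix has two connected components: the simple roots {alpha_2, alpha_3, alpha_5, alpha_10} form a chain of 4 nodes with a double edge at one end; the terminal node there is the unique long simple root (C_4), and {alpha_1, alpha_4, alpha_6, alpha_7, alpha_8, alpha_9} form a chain of 5 nodes with one extra node attached to the third node from one end (E_6). A semisimple Lie algebra decomposes uniquely as the direct sum of simple ideals, one per connected component of its Dynkin diagram, so g ≅ C_4 ⊕ E_6 (dimension 36 + 78 = 114).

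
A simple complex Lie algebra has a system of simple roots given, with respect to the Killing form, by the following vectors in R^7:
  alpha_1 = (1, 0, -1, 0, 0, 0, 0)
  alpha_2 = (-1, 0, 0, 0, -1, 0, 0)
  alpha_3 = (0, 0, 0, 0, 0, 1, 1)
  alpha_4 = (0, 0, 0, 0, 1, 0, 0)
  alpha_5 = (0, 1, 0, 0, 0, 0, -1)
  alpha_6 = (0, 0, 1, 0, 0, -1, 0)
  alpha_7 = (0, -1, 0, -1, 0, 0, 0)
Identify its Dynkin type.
type B_7

Compute the Cartan integers a_ij = 2(alpha_i, alpha_j)/(alpha_j, alpha_j); the resulting 7x7 Cartan matrix is
[[2, -1, 0, 0, 0, -1, 0], [-1, 2, 0, -2, 0, 0, 0], [0, 0, 2, 0, -1, -1, 0], [0, -1, 0, 2, 0, 0, 0], [0, 0, -1, 0, 2, 0, -1], [-1, 0, -1, 0, 0, 2, 0], [0, 0, 0, 0, -1, 0, 2]].
The roots have two lengths (squared-length ratio 2:1); the short ones are alpha_{4}. The associated Dynkin diagram is a chain of 7 nodes with a double edge at one end; the terminal node there is the unique short simple root (B_7), so the type is B_7 (the algebra so(15)).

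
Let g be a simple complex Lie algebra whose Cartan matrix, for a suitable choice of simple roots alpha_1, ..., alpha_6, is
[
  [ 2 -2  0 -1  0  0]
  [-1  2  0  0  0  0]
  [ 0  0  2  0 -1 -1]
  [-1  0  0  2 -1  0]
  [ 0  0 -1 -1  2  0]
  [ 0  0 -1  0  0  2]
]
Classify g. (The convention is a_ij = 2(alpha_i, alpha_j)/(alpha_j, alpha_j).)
B6

The matrix has rank 6 with 2's on the diagonal. Reading the off-diagonal entries as Dynkin edges (a single edge where a_ij = a_ji = -1; a double or triple edge where a_ij * a_ji = 2 or 3), the diagram is a chain of 6 nodes with a double edge at one end; the terminal node there is the unique short simple root (B_6). One simple-root ordering that puts it in standard form is (alpha_6, alpha_3, alpha_5, alpha_4, alpha_1, alpha_2). So the algebra is type B_6, i.e. so(13).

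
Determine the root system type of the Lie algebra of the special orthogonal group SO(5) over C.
This is so(5) with 5 odd, which has dimension 5(5-1)/2 = 10 and rank (5-1)/2 = 2. In the classification of classical Lie algebras, the orthogonal algebra so(2n+1) in an odd number of variables has type B_n; here n = 2, so the Dynkin diagram is a chain of 2 nodes with a double edge at one end; the terminal node there is the unique short simple root (B_2). Hence the type is B_2.

B_2 (so(5))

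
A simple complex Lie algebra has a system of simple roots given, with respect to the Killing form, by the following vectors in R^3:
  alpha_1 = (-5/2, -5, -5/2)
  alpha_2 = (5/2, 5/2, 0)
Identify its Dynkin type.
type G_2

Compute the Cartan integers a_ij = 2(alpha_i, alpha_j)/(alpha_j, alpha_j); the resulting 2x2 Cartan matrix is
[[2, -3], [-1, 2]].
The roots have two lengths (squared-length ratio 3:1); the short ones are alpha_{2}. The associated Dynkin diagram is two nodes joined by a triple edge (G_2), so the type is G_2.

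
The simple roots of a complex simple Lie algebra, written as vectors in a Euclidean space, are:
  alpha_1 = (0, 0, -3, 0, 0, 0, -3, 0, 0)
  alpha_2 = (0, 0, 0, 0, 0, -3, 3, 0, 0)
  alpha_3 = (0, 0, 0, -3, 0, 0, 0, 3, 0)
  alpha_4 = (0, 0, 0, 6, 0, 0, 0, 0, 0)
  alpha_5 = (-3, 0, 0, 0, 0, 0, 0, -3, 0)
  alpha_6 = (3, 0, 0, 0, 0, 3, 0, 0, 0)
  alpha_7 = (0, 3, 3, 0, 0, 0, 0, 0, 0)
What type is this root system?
C7

Compute the Cartan integers a_ij = 2(alpha_i, alpha_j)/(alpha_j, alpha_j); the resulting 7x7 Cartan matrix is
[[2, -1, 0, 0, 0, 0, -1], [-1, 2, 0, 0, 0, -1, 0], [0, 0, 2, -1, -1, 0, 0], [0, 0, -2, 2, 0, 0, 0], [0, 0, -1, 0, 2, -1, 0], [0, -1, 0, 0, -1, 2, 0], [-1, 0, 0, 0, 0, 0, 2]].
The roots have two lengths (squared-length ratio 2:1); the short ones are alpha_{1,2,3,5,6,7}. The associated Dynkin diagram is a chain of 7 nodes with a double edge at one end; the terminal node there is the unique long simple root (C_7), so the type is C_7 (the algebra sp(14)).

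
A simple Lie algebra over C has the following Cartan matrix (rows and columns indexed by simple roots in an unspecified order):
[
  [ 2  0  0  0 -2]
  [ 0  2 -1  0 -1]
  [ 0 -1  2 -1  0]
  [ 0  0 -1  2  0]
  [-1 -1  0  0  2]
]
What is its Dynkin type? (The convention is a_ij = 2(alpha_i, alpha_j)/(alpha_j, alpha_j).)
The matrix has rank 5 with 2's on the diagonal. Reading the off-diagonal entries as Dynkin edges (a single edge where a_ij = a_ji = -1; a double or triple edge where a_ij * a_ji = 2 or 3), the diagram is a chain of 5 nodes with a double edge at one end; the terminal node there is the unique long simple root (C_5). One simple-root ordering that puts it in standard form is (alpha_4, alpha_3, alpha_2, alpha_5, alpha_1). So the algebra is type C_5, i.e. sp(10).

C_5 (sp(10))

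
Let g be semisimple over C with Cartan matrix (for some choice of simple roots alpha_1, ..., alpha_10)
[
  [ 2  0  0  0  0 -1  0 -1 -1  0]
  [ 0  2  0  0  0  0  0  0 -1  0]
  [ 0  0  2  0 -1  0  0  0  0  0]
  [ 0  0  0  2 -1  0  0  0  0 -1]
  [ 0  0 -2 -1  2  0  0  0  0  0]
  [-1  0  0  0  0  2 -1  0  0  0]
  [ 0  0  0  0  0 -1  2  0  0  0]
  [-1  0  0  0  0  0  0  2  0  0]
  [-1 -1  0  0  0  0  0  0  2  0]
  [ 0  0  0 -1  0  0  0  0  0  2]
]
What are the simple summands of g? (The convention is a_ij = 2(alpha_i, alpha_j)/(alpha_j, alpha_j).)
B_4 + E_6

The diagram associated to this matrix has two connected components: the simple roots {alpha_3, alpha_4, alpha_5, alpha_10} form a chain of 4 nodes with a double edge at one end; the terminal node there is the unique short simple root (B_4), and {alpha_1, alpha_2, alpha_6, alpha_7, alpha_8, alpha_9} form a chain of 5 nodes with one extra node attached to the third node from one end (E_6). A semisimple Lie algebra decomposes uniquely as the direct sum of simple ideals, one per connected component of its Dynkin diagram, so g ≅ B_4 ⊕ E_6 (dimension 36 + 78 = 114).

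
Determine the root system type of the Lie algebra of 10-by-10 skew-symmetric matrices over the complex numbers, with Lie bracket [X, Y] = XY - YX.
D_5

This is so(10) with 10 even, which has dimension 10(10-1)/2 = 45 and rank 10/2 = 5. In the classification of classical Lie algebras, the orthogonal algebra so(2n) in an even number of variables has type D_n; here n = 5, so the Dynkin diagram is a chain of 3 nodes with a fork of two nodes at one end (D_5). Hence the type is D_5.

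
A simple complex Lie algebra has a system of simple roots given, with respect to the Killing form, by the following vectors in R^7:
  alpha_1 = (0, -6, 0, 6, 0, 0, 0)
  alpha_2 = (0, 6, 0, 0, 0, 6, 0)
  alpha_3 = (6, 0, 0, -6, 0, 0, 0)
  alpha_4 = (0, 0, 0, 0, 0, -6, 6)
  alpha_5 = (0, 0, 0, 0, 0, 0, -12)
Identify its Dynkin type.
type C_5

Compute the Cartan integers a_ij = 2(alpha_i, alpha_j)/(alpha_j, alpha_j); the resulting 5x5 Cartan matrix is
[[2, -1, -1, 0, 0], [-1, 2, 0, -1, 0], [-1, 0, 2, 0, 0], [0, -1, 0, 2, -1], [0, 0, 0, -2, 2]].
The roots have two lengths (squared-length ratio 2:1); the short ones are alpha_{1,2,3,4}. The associated Dynkin diagram is a chain of 5 nodes with a double edge at one end; the terminal node there is the unique long simple root (C_5), so the type is C_5 (the algebra sp(10)).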